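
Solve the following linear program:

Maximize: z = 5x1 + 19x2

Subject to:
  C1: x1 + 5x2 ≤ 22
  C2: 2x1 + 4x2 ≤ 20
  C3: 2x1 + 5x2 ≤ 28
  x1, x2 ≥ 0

Evaluate the objective at each vertex of the feasible region:
  z(0, 0) = 0
  z(10, 0) = 50
  z(2, 4) = 86  ←
  z(0, 4.4) = 83.6
The maximum is at x1 = 2, x2 = 4.

x1 = 2, x2 = 4, z = 86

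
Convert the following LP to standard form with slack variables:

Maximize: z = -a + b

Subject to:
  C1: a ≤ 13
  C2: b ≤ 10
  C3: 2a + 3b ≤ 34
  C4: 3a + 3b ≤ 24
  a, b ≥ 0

max z = -a + b

s.t.
  a + s1 = 13
  b + s2 = 10
  2a + 3b + s3 = 34
  3a + 3b + s4 = 24
  a, b, s1, s2, s3, s4 ≥ 0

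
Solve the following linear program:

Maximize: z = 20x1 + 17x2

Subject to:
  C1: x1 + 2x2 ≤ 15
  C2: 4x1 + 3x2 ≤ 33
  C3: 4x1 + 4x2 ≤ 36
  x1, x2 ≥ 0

Evaluate the objective at each vertex of the feasible region:
  z(0, 0) = 0
  z(8.25, 0) = 165
  z(6, 3) = 171  ←
  z(3, 6) = 162
  z(0, 7.5) = 127.5
The maximum is at x1 = 6, x2 = 3.

x1 = 6, x2 = 3, z = 171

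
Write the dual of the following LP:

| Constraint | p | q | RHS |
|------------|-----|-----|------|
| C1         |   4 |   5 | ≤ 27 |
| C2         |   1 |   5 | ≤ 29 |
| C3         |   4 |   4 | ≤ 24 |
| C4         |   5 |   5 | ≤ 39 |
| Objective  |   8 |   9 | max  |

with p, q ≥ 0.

Primal max cᵀx s.t. Ax ≤ b, x ≥ 0  →  Dual min bᵀy s.t. Aᵀy ≥ c, y ≥ 0.

Minimize: z = 27y1 + 29y2 + 24y3 + 39y4

Subject to:
  4y1 + y2 + 4y3 + 5y4 ≥ 8
  5y1 + 5y2 + 4y3 + 5y4 ≥ 9
  y1, y2, y3, y4 ≥ 0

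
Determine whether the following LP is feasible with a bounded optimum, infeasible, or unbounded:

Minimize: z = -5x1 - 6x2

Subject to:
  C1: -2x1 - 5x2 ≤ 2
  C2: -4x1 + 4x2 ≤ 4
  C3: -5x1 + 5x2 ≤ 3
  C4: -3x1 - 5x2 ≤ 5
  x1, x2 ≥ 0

Unbounded (objective can decrease without bound)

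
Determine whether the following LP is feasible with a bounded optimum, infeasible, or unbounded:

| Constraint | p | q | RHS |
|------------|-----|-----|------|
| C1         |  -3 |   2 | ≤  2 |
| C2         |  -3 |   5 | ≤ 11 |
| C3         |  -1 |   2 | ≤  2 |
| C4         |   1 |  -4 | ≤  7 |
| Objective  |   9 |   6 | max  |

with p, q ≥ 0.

Unbounded (objective can increase without bound)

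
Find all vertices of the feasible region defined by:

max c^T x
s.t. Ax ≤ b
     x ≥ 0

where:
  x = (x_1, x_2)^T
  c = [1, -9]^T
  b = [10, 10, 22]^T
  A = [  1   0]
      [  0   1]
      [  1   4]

(0, 0), (10, 0), (10, 3), (0, 5.5)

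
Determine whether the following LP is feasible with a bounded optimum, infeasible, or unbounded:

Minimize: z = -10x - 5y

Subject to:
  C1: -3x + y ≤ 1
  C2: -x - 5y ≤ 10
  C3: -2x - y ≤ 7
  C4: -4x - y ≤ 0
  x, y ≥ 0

Unbounded (objective can decrease without bound)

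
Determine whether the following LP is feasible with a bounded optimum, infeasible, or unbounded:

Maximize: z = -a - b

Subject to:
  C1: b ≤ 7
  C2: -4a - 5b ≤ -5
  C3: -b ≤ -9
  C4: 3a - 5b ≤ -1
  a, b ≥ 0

Infeasible (no feasible solution exists)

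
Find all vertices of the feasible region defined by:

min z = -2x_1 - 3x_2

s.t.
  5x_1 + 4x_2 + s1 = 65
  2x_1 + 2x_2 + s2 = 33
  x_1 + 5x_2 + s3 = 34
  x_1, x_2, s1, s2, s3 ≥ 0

(0, 0), (13, 0), (9, 5), (0, 6.8)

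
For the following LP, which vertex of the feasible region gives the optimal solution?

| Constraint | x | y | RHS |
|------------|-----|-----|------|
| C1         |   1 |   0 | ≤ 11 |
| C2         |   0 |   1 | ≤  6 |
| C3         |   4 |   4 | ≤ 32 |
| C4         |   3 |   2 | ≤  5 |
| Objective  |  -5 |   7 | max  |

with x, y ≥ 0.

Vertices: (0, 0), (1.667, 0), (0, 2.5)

Evaluate the objective at each vertex of the feasible region:
  z(0, 0) = 0
  z(1.667, 0) = -8.333
  z(0, 2.5) = 17.5  ←
The maximum is at x = 0, y = 2.5.

(0, 2.5)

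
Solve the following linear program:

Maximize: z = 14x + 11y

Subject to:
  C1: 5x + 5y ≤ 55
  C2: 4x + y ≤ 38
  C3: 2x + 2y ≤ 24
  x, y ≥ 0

Evaluate the objective at each vertex of the feasible region:
  z(0, 0) = 0
  z(9.5, 0) = 133
  z(9, 2) = 148  ←
  z(0, 11) = 121
The maximum is at x = 9, y = 2.

x = 9, y = 2, z = 148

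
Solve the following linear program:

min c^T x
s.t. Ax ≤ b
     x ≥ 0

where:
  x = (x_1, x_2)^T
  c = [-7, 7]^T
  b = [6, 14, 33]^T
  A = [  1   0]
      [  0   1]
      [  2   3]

Evaluate the objective at each vertex of the feasible region:
  z(0, 0) = 0
  z(6, 0) = -42  ←
  z(6, 7) = 7
  z(0, 11) = 77
The minimum is at x_1 = 6, x_2 = 0.

x_1 = 6, x_2 = 0, z = -42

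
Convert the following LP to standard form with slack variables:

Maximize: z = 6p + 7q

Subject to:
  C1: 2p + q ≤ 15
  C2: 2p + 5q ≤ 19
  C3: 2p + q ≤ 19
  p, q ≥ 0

max z = 6p + 7q

s.t.
  2p + q + s1 = 15
  2p + 5q + s2 = 19
  2p + q + s3 = 19
  p, q, s1, s2, s3 ≥ 0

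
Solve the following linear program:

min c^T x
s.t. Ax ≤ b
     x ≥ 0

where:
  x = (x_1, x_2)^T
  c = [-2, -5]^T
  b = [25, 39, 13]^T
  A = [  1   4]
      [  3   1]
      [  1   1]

Evaluate the objective at each vertex of the feasible region:
  z(0, 0) = 0
  z(13, 0) = -26
  z(9, 4) = -38  ←
  z(0, 6.25) = -31.25
The minimum is at x_1 = 9, x_2 = 4.

x_1 = 9, x_2 = 4, z = -38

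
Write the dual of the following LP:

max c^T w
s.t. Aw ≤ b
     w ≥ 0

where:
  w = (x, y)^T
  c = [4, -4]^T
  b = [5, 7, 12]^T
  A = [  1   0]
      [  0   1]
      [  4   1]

Primal max cᵀx s.t. Ax ≤ b, x ≥ 0  →  Dual min bᵀy s.t. Aᵀy ≥ c, y ≥ 0.

Minimize: z = 5y1 + 7y2 + 12y3

Subject to:
  y1 + 4y3 ≥ 4
  y2 + y3 ≥ -4
  y1, y2, y3 ≥ 0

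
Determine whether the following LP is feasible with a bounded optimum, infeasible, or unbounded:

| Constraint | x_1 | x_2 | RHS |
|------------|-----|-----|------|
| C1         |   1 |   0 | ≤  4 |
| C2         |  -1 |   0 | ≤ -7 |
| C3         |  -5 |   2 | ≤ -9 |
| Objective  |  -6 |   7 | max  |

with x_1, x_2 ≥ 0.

Infeasible (no feasible solution exists)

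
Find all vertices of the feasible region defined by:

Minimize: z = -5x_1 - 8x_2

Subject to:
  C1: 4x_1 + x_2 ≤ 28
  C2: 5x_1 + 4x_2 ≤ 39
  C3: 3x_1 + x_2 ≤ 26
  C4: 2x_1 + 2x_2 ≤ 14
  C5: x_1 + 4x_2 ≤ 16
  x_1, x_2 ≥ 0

(0, 0), (7, 0), (4, 3), (0, 4)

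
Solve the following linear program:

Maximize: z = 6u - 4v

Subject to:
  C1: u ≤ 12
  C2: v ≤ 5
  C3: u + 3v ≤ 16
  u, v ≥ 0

Evaluate the objective at each vertex of the feasible region:
  z(0, 0) = 0
  z(12, 0) = 72  ←
  z(12, 1.333) = 66.67
  z(1, 5) = -14
  z(0, 5) = -20
The maximum is at u = 12, v = 0.

u = 12, v = 0, z = 72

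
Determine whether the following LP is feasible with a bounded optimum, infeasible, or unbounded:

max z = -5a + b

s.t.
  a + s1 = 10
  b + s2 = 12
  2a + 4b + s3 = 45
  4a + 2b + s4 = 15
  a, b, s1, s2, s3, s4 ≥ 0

Feasible with a bounded optimal solution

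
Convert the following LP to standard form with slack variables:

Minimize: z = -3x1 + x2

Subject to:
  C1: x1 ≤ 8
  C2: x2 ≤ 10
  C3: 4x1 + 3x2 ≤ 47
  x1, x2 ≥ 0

min z = -3x1 + x2

s.t.
  x1 + s1 = 8
  x2 + s2 = 10
  4x1 + 3x2 + s3 = 47
  x1, x2, s1, s2, s3 ≥ 0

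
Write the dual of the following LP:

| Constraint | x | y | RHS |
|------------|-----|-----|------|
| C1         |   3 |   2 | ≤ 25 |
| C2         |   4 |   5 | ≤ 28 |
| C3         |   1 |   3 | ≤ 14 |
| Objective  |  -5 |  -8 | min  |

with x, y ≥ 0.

Primal min cᵀx s.t. Ax ≤ b, x ≥ 0  →  Dual max −bᵀy s.t. Aᵀy ≥ −c, y ≥ 0.

Maximize: z = -25y1 - 28y2 - 14y3

Subject to:
  3y1 + 4y2 + y3 ≥ 5
  2y1 + 5y2 + 3y3 ≥ 8
  y1, y2, y3 ≥ 0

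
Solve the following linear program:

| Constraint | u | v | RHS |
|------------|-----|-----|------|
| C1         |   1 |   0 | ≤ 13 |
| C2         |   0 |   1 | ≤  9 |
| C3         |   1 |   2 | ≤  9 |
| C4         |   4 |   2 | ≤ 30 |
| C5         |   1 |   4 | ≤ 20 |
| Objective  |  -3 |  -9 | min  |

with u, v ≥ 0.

Evaluate the objective at each vertex of the feasible region:
  z(0, 0) = 0
  z(7.5, 0) = -22.5
  z(7, 1) = -30
  z(0, 4.5) = -40.5  ←
The minimum is at u = 0, v = 4.5.

u = 0, v = 4.5, z = -40.5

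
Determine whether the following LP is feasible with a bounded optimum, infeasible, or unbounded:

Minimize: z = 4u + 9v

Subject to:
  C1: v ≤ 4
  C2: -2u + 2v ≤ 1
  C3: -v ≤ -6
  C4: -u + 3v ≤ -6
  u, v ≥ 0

Infeasible (no feasible solution exists)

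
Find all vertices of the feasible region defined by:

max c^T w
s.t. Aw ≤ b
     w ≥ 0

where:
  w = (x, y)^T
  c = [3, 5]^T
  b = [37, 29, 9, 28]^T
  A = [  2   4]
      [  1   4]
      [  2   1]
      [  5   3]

(0, 0), (4.5, 0), (1, 7), (0, 7.25)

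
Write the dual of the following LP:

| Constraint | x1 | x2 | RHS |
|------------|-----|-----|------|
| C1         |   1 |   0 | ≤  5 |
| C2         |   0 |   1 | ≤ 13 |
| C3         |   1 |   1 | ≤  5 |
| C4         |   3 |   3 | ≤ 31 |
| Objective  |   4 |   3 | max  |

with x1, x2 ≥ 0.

Primal max cᵀx s.t. Ax ≤ b, x ≥ 0  →  Dual min bᵀy s.t. Aᵀy ≥ c, y ≥ 0.

Minimize: z = 5y1 + 13y2 + 5y3 + 31y4

Subject to:
  y1 + y3 + 3y4 ≥ 4
  y2 + y3 + 3y4 ≥ 3
  y1, y2, y3, y4 ≥ 0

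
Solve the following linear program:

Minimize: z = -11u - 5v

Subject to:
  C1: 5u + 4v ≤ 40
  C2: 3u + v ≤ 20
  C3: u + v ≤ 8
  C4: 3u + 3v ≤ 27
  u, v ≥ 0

Evaluate the objective at each vertex of the feasible region:
  z(0, 0) = 0
  z(6.667, 0) = -73.33
  z(6, 2) = -76  ←
  z(0, 8) = -40
The minimum is at u = 6, v = 2.

u = 6, v = 2, z = -76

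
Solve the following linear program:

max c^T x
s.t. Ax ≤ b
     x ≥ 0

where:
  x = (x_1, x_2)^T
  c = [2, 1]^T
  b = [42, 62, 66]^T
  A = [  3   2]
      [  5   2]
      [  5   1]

Evaluate the objective at each vertex of the feasible region:
  z(0, 0) = 0
  z(12.4, 0) = 24.8
  z(10, 6) = 26  ←
  z(0, 21) = 21
The maximum is at x_1 = 10, x_2 = 6.

x_1 = 10, x_2 = 6, z = 26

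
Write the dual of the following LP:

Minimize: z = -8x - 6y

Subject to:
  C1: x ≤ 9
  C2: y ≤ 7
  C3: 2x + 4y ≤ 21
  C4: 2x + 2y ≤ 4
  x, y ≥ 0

Primal min cᵀx s.t. Ax ≤ b, x ≥ 0  →  Dual max −bᵀy s.t. Aᵀy ≥ −c, y ≥ 0.

Maximize: z = -9y1 - 7y2 - 21y3 - 4y4

Subject to:
  y1 + 2y3 + 2y4 ≥ 8
  y2 + 4y3 + 2y4 ≥ 6
  y1, y2, y3, y4 ≥ 0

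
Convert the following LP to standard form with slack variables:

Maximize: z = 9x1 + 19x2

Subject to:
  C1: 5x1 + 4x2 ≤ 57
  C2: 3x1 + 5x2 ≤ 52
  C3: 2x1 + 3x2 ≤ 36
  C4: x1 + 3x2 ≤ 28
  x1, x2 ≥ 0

max z = 9x1 + 19x2

s.t.
  5x1 + 4x2 + s1 = 57
  3x1 + 5x2 + s2 = 52
  2x1 + 3x2 + s3 = 36
  x1 + 3x2 + s4 = 28
  x1, x2, s1, s2, s3, s4 ≥ 0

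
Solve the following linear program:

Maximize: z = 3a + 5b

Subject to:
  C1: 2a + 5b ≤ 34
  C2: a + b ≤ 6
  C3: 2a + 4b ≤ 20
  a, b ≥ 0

Evaluate the objective at each vertex of the feasible region:
  z(0, 0) = 0
  z(6, 0) = 18
  z(2, 4) = 26  ←
  z(0, 5) = 25
The maximum is at a = 2, b = 4.

a = 2, b = 4, z = 26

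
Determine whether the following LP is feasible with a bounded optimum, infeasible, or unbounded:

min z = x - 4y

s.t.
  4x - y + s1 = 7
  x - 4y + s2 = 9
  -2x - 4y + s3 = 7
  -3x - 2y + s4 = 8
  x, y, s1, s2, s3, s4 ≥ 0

Unbounded (objective can decrease without bound)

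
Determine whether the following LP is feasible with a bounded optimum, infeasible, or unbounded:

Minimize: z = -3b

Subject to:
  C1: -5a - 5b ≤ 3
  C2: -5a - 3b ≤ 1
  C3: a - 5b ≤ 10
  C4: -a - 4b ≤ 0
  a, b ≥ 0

Unbounded (objective can decrease without bound)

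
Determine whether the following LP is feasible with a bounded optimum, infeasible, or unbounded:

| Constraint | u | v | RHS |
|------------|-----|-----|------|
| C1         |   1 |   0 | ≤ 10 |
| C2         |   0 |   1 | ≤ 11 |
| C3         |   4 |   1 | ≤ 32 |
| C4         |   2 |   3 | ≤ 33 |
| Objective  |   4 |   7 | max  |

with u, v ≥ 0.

Feasible with a bounded optimal solution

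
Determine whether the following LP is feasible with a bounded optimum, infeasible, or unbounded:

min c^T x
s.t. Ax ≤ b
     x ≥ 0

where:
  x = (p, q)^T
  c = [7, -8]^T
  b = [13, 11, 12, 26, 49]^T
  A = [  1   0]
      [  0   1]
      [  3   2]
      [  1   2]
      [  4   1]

Feasible with a bounded optimal solution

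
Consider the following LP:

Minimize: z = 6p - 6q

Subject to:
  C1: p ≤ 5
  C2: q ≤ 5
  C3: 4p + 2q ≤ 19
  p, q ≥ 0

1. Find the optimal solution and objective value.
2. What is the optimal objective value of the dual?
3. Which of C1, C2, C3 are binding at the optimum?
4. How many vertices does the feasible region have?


1. p = 0, q = 5, z = -30
2. -30
3. C2
4. 4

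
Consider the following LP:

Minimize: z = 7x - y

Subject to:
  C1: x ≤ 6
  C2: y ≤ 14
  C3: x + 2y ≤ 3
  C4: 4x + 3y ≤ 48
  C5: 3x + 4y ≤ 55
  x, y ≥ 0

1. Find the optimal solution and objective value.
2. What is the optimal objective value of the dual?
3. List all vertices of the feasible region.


1. x = 0, y = 1.5, z = -1.5
2. -1.5
3. (0, 0), (3, 0), (0, 1.5)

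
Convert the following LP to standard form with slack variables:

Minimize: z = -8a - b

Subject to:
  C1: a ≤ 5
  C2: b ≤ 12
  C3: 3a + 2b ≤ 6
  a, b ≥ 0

min z = -8a - b

s.t.
  a + s1 = 5
  b + s2 = 12
  3a + 2b + s3 = 6
  a, b, s1, s2, s3 ≥ 0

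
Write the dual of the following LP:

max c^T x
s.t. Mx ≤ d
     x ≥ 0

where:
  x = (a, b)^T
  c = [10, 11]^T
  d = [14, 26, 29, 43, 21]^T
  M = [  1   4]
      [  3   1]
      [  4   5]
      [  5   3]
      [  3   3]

Primal max cᵀx s.t. Ax ≤ b, x ≥ 0  →  Dual min bᵀy s.t. Aᵀy ≥ c, y ≥ 0.

Minimize: z = 14y1 + 26y2 + 29y3 + 43y4 + 21y5

Subject to:
  y1 + 3y2 + 4y3 + 5y4 + 3y5 ≥ 10
  4y1 + y2 + 5y3 + 3y4 + 3y5 ≥ 11
  y1, y2, y3, y4, y5 ≥ 0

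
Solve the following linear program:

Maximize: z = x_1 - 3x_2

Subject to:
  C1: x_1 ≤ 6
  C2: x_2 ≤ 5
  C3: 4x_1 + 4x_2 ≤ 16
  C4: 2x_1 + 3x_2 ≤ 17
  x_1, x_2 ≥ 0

Evaluate the objective at each vertex of the feasible region:
  z(0, 0) = 0
  z(4, 0) = 4  ←
  z(0, 4) = -12
The maximum is at x_1 = 4, x_2 = 0.

x_1 = 4, x_2 = 0, z = 4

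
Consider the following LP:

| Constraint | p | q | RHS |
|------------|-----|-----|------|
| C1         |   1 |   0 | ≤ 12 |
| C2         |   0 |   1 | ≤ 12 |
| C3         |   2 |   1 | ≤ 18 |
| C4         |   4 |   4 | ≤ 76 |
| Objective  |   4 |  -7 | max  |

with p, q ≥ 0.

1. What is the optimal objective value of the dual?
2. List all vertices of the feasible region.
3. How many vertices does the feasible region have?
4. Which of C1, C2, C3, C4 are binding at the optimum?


1. 36
2. (0, 0), (9, 0), (3, 12), (0, 12)
3. 4
4. C3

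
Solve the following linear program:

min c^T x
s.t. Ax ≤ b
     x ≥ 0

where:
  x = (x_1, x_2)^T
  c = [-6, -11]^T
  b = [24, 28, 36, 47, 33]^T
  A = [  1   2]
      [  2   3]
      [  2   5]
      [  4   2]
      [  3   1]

Evaluate the objective at each vertex of the feasible region:
  z(0, 0) = 0
  z(11, 0) = -66
  z(10.14, 2.571) = -89.14
  z(8, 4) = -92  ←
  z(0, 7.2) = -79.2
The minimum is at x_1 = 8, x_2 = 4.

x_1 = 8, x_2 = 4, z = -92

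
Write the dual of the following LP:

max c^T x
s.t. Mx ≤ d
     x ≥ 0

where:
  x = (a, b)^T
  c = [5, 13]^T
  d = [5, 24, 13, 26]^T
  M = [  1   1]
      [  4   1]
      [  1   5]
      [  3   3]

Primal max cᵀx s.t. Ax ≤ b, x ≥ 0  →  Dual min bᵀy s.t. Aᵀy ≥ c, y ≥ 0.

Minimize: z = 5y1 + 24y2 + 13y3 + 26y4

Subject to:
  y1 + 4y2 + y3 + 3y4 ≥ 5
  y1 + y2 + 5y3 + 3y4 ≥ 13
  y1, y2, y3, y4 ≥ 0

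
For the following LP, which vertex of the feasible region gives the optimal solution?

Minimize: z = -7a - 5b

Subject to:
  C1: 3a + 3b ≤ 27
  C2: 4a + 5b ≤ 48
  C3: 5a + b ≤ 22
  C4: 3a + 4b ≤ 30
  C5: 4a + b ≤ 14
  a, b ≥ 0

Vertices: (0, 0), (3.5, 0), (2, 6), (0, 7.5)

Evaluate the objective at each vertex of the feasible region:
  z(0, 0) = 0
  z(3.5, 0) = -24.5
  z(2, 6) = -44  ←
  z(0, 7.5) = -37.5
The minimum is at a = 2, b = 6.

(2, 6)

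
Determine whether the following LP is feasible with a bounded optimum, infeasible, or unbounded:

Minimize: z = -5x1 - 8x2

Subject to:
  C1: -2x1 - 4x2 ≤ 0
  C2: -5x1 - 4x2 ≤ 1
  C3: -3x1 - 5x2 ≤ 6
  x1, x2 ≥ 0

Unbounded (objective can decrease without bound)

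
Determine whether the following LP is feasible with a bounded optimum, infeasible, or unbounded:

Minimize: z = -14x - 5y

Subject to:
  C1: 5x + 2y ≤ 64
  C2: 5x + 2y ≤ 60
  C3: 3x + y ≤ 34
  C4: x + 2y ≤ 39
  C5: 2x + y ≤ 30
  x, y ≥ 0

Feasible with a bounded optimal solution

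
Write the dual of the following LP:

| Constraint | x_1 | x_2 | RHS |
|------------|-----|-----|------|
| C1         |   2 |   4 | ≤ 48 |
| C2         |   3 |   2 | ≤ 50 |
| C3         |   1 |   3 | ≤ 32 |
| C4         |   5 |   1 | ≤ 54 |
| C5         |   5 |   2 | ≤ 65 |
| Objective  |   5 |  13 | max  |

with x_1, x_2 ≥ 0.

Primal max cᵀx s.t. Ax ≤ b, x ≥ 0  →  Dual min bᵀy s.t. Aᵀy ≥ c, y ≥ 0.

Minimize: z = 48y1 + 50y2 + 32y3 + 54y4 + 65y5

Subject to:
  2y1 + 3y2 + y3 + 5y4 + 5y5 ≥ 5
  4y1 + 2y2 + 3y3 + y4 + 2y5 ≥ 13
  y1, y2, y3, y4, y5 ≥ 0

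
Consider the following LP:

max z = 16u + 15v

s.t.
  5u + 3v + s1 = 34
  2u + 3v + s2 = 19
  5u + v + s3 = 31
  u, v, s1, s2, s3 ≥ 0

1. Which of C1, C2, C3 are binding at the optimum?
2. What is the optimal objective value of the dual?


1. C1, C2
2. 125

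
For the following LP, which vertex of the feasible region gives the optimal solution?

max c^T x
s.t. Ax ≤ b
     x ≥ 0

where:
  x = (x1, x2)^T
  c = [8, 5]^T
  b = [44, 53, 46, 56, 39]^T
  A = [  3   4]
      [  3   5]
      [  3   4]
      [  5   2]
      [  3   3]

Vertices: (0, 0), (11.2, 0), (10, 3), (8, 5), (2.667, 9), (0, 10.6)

Evaluate the objective at each vertex of the feasible region:
  z(0, 0) = 0
  z(11.2, 0) = 89.6
  z(10, 3) = 95  ←
  z(8, 5) = 89
  z(2.667, 9) = 66.33
  z(0, 10.6) = 53
The maximum is at x1 = 10, x2 = 3.

(10, 3)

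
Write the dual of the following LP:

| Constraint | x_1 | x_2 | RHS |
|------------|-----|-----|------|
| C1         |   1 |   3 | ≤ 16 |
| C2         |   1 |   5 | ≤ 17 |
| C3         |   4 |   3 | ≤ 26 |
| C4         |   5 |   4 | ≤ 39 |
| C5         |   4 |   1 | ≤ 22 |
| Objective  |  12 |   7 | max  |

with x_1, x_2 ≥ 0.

Primal max cᵀx s.t. Ax ≤ b, x ≥ 0  →  Dual min bᵀy s.t. Aᵀy ≥ c, y ≥ 0.

Minimize: z = 16y1 + 17y2 + 26y3 + 39y4 + 22y5

Subject to:
  y1 + y2 + 4y3 + 5y4 + 4y5 ≥ 12
  3y1 + 5y2 + 3y3 + 4y4 + y5 ≥ 7
  y1, y2, y3, y4, y5 ≥ 0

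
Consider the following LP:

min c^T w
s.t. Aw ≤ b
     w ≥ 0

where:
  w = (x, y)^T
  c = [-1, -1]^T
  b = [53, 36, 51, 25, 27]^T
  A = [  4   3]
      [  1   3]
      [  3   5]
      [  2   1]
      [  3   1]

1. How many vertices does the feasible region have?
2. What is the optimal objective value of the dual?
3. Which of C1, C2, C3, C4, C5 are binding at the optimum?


1. 4
2. -13
3. C3, C5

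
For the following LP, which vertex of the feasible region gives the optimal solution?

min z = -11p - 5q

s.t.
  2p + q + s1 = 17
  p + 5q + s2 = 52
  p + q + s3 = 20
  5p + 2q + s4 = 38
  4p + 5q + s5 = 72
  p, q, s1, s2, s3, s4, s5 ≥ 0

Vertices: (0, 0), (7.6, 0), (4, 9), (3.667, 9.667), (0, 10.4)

Evaluate the objective at each vertex of the feasible region:
  z(0, 0) = 0
  z(7.6, 0) = -83.6
  z(4, 9) = -89  ←
  z(3.667, 9.667) = -88.67
  z(0, 10.4) = -52
The minimum is at p = 4, q = 9.

(4, 9)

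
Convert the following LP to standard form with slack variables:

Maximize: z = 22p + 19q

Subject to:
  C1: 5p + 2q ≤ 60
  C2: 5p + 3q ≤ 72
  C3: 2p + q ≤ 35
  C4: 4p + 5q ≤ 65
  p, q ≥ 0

max z = 22p + 19q

s.t.
  5p + 2q + s1 = 60
  5p + 3q + s2 = 72
  2p + q + s3 = 35
  4p + 5q + s4 = 65
  p, q, s1, s2, s3, s4 ≥ 0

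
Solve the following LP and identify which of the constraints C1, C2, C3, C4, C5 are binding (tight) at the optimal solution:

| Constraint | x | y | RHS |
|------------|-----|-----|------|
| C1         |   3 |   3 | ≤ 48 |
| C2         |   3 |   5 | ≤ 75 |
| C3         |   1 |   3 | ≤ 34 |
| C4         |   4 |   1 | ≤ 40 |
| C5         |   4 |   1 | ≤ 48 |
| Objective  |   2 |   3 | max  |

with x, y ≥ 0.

At x = 7, y = 9, compute slack b - a·x for each constraint:
  C1: 48 − 48 = 0  (binding)
  C2: 75 − 66 = 9  (slack)
  C3: 34 − 34 = 0  (binding)
  C4: 40 − 37 = 3  (slack)
  C5: 48 − 37 = 11  (slack)

Optimal: x = 7, y = 9
Binding: C1, C3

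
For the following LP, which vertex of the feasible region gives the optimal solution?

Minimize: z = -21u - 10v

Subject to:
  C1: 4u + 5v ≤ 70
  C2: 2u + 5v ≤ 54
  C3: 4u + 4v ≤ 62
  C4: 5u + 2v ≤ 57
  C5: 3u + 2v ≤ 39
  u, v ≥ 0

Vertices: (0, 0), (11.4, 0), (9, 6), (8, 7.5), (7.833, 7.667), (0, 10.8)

Evaluate the objective at each vertex of the feasible region:
  z(0, 0) = 0
  z(11.4, 0) = -239.4
  z(9, 6) = -249  ←
  z(8, 7.5) = -243
  z(7.833, 7.667) = -241.2
  z(0, 10.8) = -108
The minimum is at u = 9, v = 6.

(9, 6)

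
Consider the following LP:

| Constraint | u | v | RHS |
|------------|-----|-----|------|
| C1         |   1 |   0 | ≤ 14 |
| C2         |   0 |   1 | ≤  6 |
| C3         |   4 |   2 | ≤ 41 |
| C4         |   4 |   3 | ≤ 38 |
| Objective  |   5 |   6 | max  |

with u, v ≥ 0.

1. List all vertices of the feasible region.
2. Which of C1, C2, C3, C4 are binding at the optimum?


1. (0, 0), (9.5, 0), (5, 6), (0, 6)
2. C2, C4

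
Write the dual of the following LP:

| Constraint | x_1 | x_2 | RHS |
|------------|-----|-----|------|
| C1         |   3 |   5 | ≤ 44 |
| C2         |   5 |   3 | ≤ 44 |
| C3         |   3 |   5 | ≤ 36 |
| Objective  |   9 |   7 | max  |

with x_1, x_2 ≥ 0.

Primal max cᵀx s.t. Ax ≤ b, x ≥ 0  →  Dual min bᵀy s.t. Aᵀy ≥ c, y ≥ 0.

Minimize: z = 44y1 + 44y2 + 36y3

Subject to:
  3y1 + 5y2 + 3y3 ≥ 9
  5y1 + 3y2 + 5y3 ≥ 7
  y1, y2, y3 ≥ 0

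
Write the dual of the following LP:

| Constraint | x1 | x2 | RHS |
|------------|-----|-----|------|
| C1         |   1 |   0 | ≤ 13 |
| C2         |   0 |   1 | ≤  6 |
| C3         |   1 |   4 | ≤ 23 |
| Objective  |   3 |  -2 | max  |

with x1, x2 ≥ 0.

Primal max cᵀx s.t. Ax ≤ b, x ≥ 0  →  Dual min bᵀy s.t. Aᵀy ≥ c, y ≥ 0.

Minimize: z = 13y1 + 6y2 + 23y3

Subject to:
  y1 + y3 ≥ 3
  y2 + 4y3 ≥ -2
  y1, y2, y3 ≥ 0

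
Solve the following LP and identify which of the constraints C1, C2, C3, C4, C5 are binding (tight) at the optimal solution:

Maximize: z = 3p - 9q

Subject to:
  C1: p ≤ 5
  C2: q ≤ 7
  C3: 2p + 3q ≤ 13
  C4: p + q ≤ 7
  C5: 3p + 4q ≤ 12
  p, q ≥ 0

At p = 4, q = 0, compute slack b - a·x for each constraint:
  C1: 5 − 4 = 1  (slack)
  C2: 7 − 0 = 7  (slack)
  C3: 13 − 8 = 5  (slack)
  C4: 7 − 4 = 3  (slack)
  C5: 12 − 12 = 0  (binding)

Optimal: p = 4, q = 0
Binding: C5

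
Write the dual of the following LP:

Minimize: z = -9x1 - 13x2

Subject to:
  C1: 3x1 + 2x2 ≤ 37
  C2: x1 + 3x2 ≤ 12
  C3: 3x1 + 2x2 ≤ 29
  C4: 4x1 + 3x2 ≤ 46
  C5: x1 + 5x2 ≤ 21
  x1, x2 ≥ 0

Primal min cᵀx s.t. Ax ≤ b, x ≥ 0  →  Dual max −bᵀy s.t. Aᵀy ≥ −c, y ≥ 0.

Maximize: z = -37y1 - 12y2 - 29y3 - 46y4 - 21y5

Subject to:
  3y1 + y2 + 3y3 + 4y4 + y5 ≥ 9
  2y1 + 3y2 + 2y3 + 3y4 + 5y5 ≥ 13
  y1, y2, y3, y4, y5 ≥ 0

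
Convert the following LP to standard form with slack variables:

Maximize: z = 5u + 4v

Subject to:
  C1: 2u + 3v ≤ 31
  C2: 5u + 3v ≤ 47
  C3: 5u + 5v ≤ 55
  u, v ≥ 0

max z = 5u + 4v

s.t.
  2u + 3v + s1 = 31
  5u + 3v + s2 = 47
  5u + 5v + s3 = 55
  u, v, s1, s2, s3 ≥ 0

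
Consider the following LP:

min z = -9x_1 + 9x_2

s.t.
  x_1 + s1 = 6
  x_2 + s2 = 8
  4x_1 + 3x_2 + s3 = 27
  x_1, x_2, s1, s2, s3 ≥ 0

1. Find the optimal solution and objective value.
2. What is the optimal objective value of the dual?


1. x_1 = 6, x_2 = 0, z = -54
2. -54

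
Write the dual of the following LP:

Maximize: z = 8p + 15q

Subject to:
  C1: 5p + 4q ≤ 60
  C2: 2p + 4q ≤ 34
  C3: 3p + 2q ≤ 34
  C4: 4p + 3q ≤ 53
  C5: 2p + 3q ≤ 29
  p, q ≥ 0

Primal max cᵀx s.t. Ax ≤ b, x ≥ 0  →  Dual min bᵀy s.t. Aᵀy ≥ c, y ≥ 0.

Minimize: z = 60y1 + 34y2 + 34y3 + 53y4 + 29y5

Subject to:
  5y1 + 2y2 + 3y3 + 4y4 + 2y5 ≥ 8
  4y1 + 4y2 + 2y3 + 3y4 + 3y5 ≥ 15
  y1, y2, y3, y4, y5 ≥ 0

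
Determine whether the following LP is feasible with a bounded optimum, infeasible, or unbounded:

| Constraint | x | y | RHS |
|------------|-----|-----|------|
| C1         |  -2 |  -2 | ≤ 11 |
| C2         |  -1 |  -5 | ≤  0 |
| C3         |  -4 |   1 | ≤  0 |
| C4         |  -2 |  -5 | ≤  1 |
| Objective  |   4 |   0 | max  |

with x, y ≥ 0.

Unbounded (objective can increase without bound)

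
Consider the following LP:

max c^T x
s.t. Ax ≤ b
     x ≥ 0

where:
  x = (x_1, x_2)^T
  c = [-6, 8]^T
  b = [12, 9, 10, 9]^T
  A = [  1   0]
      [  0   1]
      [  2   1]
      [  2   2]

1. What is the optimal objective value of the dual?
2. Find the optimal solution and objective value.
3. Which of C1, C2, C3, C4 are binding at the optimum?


1. 36
2. x_1 = 0, x_2 = 4.5, z = 36
3. C4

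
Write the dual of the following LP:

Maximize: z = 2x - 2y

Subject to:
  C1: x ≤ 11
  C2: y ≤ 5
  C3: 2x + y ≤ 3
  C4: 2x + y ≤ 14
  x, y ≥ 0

Primal max cᵀx s.t. Ax ≤ b, x ≥ 0  →  Dual min bᵀy s.t. Aᵀy ≥ c, y ≥ 0.

Minimize: z = 11y1 + 5y2 + 3y3 + 14y4

Subject to:
  y1 + 2y3 + 2y4 ≥ 2
  y2 + y3 + y4 ≥ -2
  y1, y2, y3, y4 ≥ 0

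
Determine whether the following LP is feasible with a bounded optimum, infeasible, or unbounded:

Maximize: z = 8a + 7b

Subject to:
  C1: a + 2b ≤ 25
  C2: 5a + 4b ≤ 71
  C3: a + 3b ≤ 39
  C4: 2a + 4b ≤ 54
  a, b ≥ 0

Feasible with a bounded optimal solution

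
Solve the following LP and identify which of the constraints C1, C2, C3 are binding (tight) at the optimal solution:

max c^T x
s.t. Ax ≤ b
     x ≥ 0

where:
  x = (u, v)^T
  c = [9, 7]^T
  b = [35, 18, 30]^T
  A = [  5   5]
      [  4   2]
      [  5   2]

At u = 2, v = 5, compute slack b - a·x for each constraint:
  C1: 35 − 35 = 0  (binding)
  C2: 18 − 18 = 0  (binding)
  C3: 30 − 20 = 10  (slack)

Optimal: u = 2, v = 5
Binding: C1, C2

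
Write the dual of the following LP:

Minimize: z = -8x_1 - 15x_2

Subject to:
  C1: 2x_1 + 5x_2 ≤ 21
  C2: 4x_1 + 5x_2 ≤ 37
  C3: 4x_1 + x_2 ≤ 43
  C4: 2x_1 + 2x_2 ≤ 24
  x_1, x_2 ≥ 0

Primal min cᵀx s.t. Ax ≤ b, x ≥ 0  →  Dual max −bᵀy s.t. Aᵀy ≥ −c, y ≥ 0.

Maximize: z = -21y1 - 37y2 - 43y3 - 24y4

Subject to:
  2y1 + 4y2 + 4y3 + 2y4 ≥ 8
  5y1 + 5y2 + y3 + 2y4 ≥ 15
  y1, y2, y3, y4 ≥ 0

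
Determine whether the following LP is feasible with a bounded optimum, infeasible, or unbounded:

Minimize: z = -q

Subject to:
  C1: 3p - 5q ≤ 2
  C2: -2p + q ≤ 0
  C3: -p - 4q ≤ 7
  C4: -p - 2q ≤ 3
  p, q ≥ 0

Unbounded (objective can decrease without bound)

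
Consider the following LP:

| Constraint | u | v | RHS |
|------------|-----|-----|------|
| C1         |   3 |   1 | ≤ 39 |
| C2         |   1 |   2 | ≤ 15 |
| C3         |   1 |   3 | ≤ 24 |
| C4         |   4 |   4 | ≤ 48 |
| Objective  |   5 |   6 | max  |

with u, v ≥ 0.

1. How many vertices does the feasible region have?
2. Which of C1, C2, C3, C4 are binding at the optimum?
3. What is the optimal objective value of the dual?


1. 4
2. C2, C4
3. 63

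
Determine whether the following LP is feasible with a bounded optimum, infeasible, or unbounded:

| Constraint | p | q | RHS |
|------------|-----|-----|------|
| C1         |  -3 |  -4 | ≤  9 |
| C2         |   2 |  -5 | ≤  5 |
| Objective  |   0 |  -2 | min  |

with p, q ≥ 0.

Unbounded (objective can decrease without bound)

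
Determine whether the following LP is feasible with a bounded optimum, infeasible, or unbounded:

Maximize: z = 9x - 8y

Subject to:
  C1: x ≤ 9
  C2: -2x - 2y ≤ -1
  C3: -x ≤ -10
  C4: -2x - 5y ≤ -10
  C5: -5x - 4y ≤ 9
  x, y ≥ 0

Infeasible (no feasible solution exists)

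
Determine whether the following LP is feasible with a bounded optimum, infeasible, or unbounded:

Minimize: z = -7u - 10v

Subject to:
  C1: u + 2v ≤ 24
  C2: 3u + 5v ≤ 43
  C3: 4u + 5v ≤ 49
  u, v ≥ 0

Feasible with a bounded optimal solution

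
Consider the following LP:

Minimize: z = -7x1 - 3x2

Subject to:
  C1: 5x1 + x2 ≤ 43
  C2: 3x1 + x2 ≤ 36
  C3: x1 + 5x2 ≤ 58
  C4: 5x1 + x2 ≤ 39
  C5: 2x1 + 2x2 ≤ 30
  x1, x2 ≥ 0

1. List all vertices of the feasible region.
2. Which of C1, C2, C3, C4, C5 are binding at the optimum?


1. (0, 0), (7.8, 0), (6, 9), (4.25, 10.75), (0, 11.6)
2. C4, C5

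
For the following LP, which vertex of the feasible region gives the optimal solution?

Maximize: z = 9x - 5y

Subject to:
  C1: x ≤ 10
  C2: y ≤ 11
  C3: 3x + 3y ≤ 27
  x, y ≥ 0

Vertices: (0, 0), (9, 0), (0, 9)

Evaluate the objective at each vertex of the feasible region:
  z(0, 0) = 0
  z(9, 0) = 81  ←
  z(0, 9) = -45
The maximum is at x = 9, y = 0.

(9, 0)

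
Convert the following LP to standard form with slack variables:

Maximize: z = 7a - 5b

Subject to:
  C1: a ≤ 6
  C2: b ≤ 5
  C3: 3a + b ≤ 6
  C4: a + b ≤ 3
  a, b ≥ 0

max z = 7a - 5b

s.t.
  a + s1 = 6
  b + s2 = 5
  3a + b + s3 = 6
  a + b + s4 = 3
  a, b, s1, s2, s3, s4 ≥ 0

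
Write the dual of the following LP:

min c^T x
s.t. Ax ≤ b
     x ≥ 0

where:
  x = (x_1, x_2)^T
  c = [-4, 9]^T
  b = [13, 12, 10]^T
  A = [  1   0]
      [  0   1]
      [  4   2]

Primal min cᵀx s.t. Ax ≤ b, x ≥ 0  →  Dual max −bᵀy s.t. Aᵀy ≥ −c, y ≥ 0.

Maximize: z = -13y1 - 12y2 - 10y3

Subject to:
  y1 + 4y3 ≥ 4
  y2 + 2y3 ≥ -9
  y1, y2, y3 ≥ 0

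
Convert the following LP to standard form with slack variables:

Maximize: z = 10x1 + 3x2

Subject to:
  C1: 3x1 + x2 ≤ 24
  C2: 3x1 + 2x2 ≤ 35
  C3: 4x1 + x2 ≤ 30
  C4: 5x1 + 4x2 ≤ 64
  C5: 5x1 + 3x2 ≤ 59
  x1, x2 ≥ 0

max z = 10x1 + 3x2

s.t.
  3x1 + x2 + s1 = 24
  3x1 + 2x2 + s2 = 35
  4x1 + x2 + s3 = 30
  5x1 + 4x2 + s4 = 64
  5x1 + 3x2 + s5 = 59
  x1, x2, s1, s2, s3, s4, s5 ≥ 0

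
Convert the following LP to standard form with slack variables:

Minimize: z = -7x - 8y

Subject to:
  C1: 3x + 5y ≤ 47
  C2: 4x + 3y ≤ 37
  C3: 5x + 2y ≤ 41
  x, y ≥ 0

min z = -7x - 8y

s.t.
  3x + 5y + s1 = 47
  4x + 3y + s2 = 37
  5x + 2y + s3 = 41
  x, y, s1, s2, s3 ≥ 0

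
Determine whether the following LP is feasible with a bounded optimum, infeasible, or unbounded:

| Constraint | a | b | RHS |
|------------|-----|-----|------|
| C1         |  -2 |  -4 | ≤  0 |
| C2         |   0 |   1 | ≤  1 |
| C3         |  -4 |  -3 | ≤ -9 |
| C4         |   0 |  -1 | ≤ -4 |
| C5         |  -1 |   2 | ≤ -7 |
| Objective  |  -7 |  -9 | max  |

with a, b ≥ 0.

Infeasible (no feasible solution exists)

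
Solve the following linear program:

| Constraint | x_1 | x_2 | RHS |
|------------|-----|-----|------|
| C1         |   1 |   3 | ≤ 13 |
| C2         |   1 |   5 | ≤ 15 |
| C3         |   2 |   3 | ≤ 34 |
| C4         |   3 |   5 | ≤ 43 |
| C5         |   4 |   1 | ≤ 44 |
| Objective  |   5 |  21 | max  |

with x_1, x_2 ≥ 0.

Evaluate the objective at each vertex of the feasible region:
  z(0, 0) = 0
  z(11, 0) = 55
  z(10.82, 0.7273) = 69.36
  z(10, 1) = 71  ←
  z(0, 3) = 63
The maximum is at x_1 = 10, x_2 = 1.

x_1 = 10, x_2 = 1, z = 71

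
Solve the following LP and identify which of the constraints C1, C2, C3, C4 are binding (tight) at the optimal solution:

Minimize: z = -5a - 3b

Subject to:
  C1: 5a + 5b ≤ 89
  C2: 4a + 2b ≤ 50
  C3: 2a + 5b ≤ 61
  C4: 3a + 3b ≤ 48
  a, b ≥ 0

At a = 9, b = 7, compute slack b - a·x for each constraint:
  C1: 89 − 80 = 9  (slack)
  C2: 50 − 50 = 0  (binding)
  C3: 61 − 53 = 8  (slack)
  C4: 48 − 48 = 0  (binding)

Optimal: a = 9, b = 7
Binding: C2, C4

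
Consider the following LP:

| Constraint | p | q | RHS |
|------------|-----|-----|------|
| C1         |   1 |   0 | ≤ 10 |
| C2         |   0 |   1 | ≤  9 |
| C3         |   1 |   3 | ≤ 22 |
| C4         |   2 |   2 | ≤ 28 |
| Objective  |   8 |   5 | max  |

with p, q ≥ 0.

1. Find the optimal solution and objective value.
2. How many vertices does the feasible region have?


1. p = 10, q = 4, z = 100
2. 4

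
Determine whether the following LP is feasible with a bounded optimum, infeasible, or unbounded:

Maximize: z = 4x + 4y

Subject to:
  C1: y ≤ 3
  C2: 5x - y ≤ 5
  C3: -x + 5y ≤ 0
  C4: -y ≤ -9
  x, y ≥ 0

Infeasible (no feasible solution exists)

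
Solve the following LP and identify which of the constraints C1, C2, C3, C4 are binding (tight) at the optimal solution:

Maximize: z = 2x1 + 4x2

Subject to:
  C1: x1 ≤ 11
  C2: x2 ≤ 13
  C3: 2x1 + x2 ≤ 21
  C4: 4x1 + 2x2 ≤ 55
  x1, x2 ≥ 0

At x1 = 4, x2 = 13, compute slack b - a·x for each constraint:
  C1: 11 − 4 = 7  (slack)
  C2: 13 − 13 = 0  (binding)
  C3: 21 − 21 = 0  (binding)
  C4: 55 − 42 = 13  (slack)

Optimal: x1 = 4, x2 = 13
Binding: C2, C3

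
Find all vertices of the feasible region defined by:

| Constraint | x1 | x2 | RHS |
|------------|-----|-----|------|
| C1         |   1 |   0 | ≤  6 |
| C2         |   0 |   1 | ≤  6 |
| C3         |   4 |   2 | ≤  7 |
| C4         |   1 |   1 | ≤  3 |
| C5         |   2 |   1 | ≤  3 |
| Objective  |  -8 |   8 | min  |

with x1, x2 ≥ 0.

(0, 0), (1.5, 0), (0, 3)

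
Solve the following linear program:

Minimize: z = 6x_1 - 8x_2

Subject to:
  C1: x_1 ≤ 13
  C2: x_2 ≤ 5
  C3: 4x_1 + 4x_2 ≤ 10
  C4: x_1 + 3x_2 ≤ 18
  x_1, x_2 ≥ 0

Evaluate the objective at each vertex of the feasible region:
  z(0, 0) = 0
  z(2.5, 0) = 15
  z(0, 2.5) = -20  ←
The minimum is at x_1 = 0, x_2 = 2.5.

x_1 = 0, x_2 = 2.5, z = -20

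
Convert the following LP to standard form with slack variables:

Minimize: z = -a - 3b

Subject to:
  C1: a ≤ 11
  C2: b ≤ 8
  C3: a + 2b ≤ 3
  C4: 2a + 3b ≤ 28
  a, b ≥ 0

min z = -a - 3b

s.t.
  a + s1 = 11
  b + s2 = 8
  a + 2b + s3 = 3
  2a + 3b + s4 = 28
  a, b, s1, s2, s3, s4 ≥ 0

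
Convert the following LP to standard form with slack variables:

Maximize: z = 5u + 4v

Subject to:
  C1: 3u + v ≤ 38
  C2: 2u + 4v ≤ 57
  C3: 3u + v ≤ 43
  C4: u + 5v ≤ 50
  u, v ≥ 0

max z = 5u + 4v

s.t.
  3u + v + s1 = 38
  2u + 4v + s2 = 57
  3u + v + s3 = 43
  u + 5v + s4 = 50
  u, v, s1, s2, s3, s4 ≥ 0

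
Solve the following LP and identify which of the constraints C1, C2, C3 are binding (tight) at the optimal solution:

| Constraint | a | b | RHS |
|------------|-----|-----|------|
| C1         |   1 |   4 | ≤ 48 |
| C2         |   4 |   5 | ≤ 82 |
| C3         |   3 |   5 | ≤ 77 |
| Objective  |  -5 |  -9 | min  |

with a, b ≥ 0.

At a = 8, b = 10, compute slack b - a·x for each constraint:
  C1: 48 − 48 = 0  (binding)
  C2: 82 − 82 = 0  (binding)
  C3: 77 − 74 = 3  (slack)

Optimal: a = 8, b = 10
Binding: C1, C2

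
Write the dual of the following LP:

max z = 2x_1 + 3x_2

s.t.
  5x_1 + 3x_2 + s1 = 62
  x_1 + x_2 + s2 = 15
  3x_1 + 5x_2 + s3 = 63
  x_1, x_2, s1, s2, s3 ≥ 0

Primal max cᵀx s.t. Ax ≤ b, x ≥ 0  →  Dual min bᵀy s.t. Aᵀy ≥ c, y ≥ 0.

Minimize: z = 62y1 + 15y2 + 63y3

Subject to:
  5y1 + y2 + 3y3 ≥ 2
  3y1 + y2 + 5y3 ≥ 3
  y1, y2, y3 ≥ 0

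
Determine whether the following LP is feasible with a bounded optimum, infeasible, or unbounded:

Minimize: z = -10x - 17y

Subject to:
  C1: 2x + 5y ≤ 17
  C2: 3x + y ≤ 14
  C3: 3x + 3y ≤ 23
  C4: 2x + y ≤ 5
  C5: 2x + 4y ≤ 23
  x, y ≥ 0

Feasible with a bounded optimal solution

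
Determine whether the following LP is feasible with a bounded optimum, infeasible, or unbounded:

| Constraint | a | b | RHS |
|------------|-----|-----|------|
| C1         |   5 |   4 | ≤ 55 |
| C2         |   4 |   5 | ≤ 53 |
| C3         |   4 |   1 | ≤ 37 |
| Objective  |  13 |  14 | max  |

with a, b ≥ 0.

Feasible with a bounded optimal solution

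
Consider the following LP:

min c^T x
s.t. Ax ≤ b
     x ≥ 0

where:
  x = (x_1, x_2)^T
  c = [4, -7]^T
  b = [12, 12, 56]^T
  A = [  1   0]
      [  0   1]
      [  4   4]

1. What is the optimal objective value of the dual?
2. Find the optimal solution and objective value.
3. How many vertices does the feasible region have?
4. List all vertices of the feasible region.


1. -84
2. x_1 = 0, x_2 = 12, z = -84
3. 5
4. (0, 0), (12, 0), (12, 2), (2, 12), (0, 12)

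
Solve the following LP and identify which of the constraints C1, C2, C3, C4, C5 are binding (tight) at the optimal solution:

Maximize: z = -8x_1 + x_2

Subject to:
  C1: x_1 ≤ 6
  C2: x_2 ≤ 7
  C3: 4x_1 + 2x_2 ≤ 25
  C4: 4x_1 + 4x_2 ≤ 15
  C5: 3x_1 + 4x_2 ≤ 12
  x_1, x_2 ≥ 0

At x_1 = 0, x_2 = 3, compute slack b - a·x for each constraint:
  C1: 6 − 0 = 6  (slack)
  C2: 7 − 3 = 4  (slack)
  C3: 25 − 6 = 19  (slack)
  C4: 15 − 12 = 3  (slack)
  C5: 12 − 12 = 0  (binding)

Optimal: x_1 = 0, x_2 = 3
Binding: C5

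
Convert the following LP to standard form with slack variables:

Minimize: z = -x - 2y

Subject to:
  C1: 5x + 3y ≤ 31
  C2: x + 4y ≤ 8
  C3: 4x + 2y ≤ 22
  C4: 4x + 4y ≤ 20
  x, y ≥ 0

min z = -x - 2y

s.t.
  5x + 3y + s1 = 31
  x + 4y + s2 = 8
  4x + 2y + s3 = 22
  4x + 4y + s4 = 20
  x, y, s1, s2, s3, s4 ≥ 0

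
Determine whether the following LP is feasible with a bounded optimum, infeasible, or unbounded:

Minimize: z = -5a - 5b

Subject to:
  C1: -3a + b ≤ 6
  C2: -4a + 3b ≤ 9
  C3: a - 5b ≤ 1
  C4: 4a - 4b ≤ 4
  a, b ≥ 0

Unbounded (objective can decrease without bound)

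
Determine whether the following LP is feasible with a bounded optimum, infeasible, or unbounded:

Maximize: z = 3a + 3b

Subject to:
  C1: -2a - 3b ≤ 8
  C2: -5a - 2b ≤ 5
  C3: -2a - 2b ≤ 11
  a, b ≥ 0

Unbounded (objective can increase without bound)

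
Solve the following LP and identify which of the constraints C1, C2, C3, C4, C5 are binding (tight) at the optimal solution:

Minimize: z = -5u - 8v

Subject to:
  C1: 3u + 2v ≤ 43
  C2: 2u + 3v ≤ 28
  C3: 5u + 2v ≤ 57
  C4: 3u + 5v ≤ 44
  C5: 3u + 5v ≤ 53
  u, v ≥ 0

At u = 8, v = 4, compute slack b - a·x for each constraint:
  C1: 43 − 32 = 11  (slack)
  C2: 28 − 28 = 0  (binding)
  C3: 57 − 48 = 9  (slack)
  C4: 44 − 44 = 0  (binding)
  C5: 53 − 44 = 9  (slack)

Optimal: u = 8, v = 4
Binding: C2, C4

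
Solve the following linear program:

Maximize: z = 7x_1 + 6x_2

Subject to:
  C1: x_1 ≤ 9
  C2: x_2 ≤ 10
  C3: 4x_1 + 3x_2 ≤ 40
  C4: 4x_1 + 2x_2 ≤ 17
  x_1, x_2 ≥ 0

Evaluate the objective at each vertex of the feasible region:
  z(0, 0) = 0
  z(4.25, 0) = 29.75
  z(0, 8.5) = 51  ←
The maximum is at x_1 = 0, x_2 = 8.5.

x_1 = 0, x_2 = 8.5, z = 51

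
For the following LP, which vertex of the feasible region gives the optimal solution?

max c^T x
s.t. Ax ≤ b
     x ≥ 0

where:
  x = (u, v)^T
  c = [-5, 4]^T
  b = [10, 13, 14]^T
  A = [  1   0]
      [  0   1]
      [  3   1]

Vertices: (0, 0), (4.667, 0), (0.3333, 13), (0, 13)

Evaluate the objective at each vertex of the feasible region:
  z(0, 0) = 0
  z(4.667, 0) = -23.33
  z(0.3333, 13) = 50.33
  z(0, 13) = 52  ←
The maximum is at u = 0, v = 13.

(0, 13)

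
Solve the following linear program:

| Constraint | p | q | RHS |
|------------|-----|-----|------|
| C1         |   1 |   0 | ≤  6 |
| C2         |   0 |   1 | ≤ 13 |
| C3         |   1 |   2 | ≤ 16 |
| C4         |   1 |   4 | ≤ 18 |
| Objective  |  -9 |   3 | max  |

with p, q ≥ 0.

Evaluate the objective at each vertex of the feasible region:
  z(0, 0) = 0
  z(6, 0) = -54
  z(6, 3) = -45
  z(0, 4.5) = 13.5  ←
The maximum is at p = 0, q = 4.5.

p = 0, q = 4.5, z = 13.5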